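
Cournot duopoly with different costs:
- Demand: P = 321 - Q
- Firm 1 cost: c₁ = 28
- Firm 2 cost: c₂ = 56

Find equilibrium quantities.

q₁* = 107.0, q₂* = 79.0

Work:
Reaction: q₁ = (321 - 28 - q₂)/2
Reaction: q₂ = (321 - 56 - q₁)/2
Solve simultaneously:
q₁* = (321 - 2×28 + 56)/3 = 107.0
q₂* = (321 - 2×56 + 28)/3 = 79.0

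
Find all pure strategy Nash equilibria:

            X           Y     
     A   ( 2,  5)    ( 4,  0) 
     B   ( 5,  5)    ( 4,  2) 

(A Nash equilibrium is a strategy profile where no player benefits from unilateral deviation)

Nash equilibrium: (B, X)

Work:
Best responses:
  P1 vs X: payoffs [2, 5] → best response B (payoff 5)
  P1 vs Y: payoffs [4, 4] → best response A/B (payoff 4)
  P2 vs A: payoffs [5, 0] → best response X (payoff 5)
  P2 vs B: payoffs [5, 2] → best response X (payoff 5)
Mutual best responses: (B,X) → Nash equilibria.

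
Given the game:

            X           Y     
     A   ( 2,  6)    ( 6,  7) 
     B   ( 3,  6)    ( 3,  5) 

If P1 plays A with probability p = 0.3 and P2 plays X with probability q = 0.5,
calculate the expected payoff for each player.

E[P1] = 3.3, E[P2] = 5.8

Work:
E[P1] = p·q·π₁(A,X) + p·(1-q)·π₁(A,Y) + (1-p)·q·π₁(B,X) + (1-p)·(1-q)·π₁(B,Y)
= 0.3·0.5·2 + 0.3·0.5·6 + 0.7·0.5·3 + 0.7·0.5·3
= 3.3

E[P2] = 5.8 (similar calculation)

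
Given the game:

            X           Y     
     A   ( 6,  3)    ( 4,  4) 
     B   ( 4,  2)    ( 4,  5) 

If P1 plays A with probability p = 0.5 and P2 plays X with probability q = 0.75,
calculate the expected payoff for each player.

E[P1] = 4.75, E[P2] = 3.0

Work:
E[P1] = p·q·π₁(A,X) + p·(1-q)·π₁(A,Y) + (1-p)·q·π₁(B,X) + (1-p)·(1-q)·π₁(B,Y)
= 0.5·0.75·6 + 0.5·0.25·4 + 0.5·0.75·4 + 0.5·0.25·4
= 4.75

E[P2] = 3.0 (similar calculation)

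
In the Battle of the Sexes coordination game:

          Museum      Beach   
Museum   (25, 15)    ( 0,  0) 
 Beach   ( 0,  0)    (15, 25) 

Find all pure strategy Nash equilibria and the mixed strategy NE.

Pure NE: (Museum, Museum) and (Beach, Beach); Mixed NE: p = 0.625, q = 0.375

Work:
Check pure NE:
(Museum, Museum): (25, 15) - no unilateral deviation beneficial
(Beach, Beach): (15, 25) - no unilateral deviation beneficial
Mixed NE: P1 plays Museum with p = 0.625, P2 plays Museum with q = 0.375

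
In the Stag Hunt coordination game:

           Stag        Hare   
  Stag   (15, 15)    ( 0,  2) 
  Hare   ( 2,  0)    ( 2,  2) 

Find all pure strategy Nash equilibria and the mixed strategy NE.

Pure NE: (Stag, Stag) and (Hare, Hare); Mixed NE: p = 0.1333, q = 0.1333

Work:
Check pure NE:
(Stag, Stag): (15, 15) - no unilateral deviation beneficial
(Hare, Hare): (2, 2) - no unilateral deviation beneficial
Mixed NE: P1 plays Stag with p = 0.1333, P2 plays Stag with q = 0.1333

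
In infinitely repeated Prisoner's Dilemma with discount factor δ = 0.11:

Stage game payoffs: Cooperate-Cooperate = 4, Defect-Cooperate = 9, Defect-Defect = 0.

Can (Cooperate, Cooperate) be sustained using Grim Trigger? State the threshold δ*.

δ* = 0.5556; since δ = 0.11 < 0.5556, cooperation cannot be sustained

Work:
For Grim Trigger:
Cooperate forever: 4/(1-δ)
Defect then punished: 9 + 0·δ/(1-δ)
Need: 4/(1-δ) ≥ 9 + 0·δ/(1-δ)
Solving: δ ≥ (T-R)/(T-P) = (9-4)/(9-0) = 0.5556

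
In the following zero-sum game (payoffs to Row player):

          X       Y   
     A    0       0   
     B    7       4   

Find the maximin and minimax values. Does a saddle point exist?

Maximin = 4, Minimax = 4, Saddle: True

Work:
Row minimums: [0, 4] → maximin = 4
Column maximums: [7, 4] → minimax = 4
Saddle point exists! Game value = 4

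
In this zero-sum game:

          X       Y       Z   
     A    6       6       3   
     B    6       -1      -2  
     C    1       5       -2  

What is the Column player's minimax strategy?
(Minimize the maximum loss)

Column should play Z, value = 3

Work:
Column player minimizes Row's maximum payoff:
Column X: max payoff to Row = 6
Column Y: max payoff to Row = 6
Column Z: max payoff to Row = 3
Minimum is 3, achieved by column Z.
Minimax strategy: Z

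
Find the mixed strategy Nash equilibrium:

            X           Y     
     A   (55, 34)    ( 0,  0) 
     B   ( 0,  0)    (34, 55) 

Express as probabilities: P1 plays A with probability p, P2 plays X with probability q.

p = 0.618, q = 0.382

Work:
Find probabilities that make opponent indifferent:
P2 chooses q to make P1 indifferent between A and B
P1 chooses p to make P2 indifferent between X and Y
Mixed NE: P1 plays (A: 0.618, B: 0.382), P2 plays (X: 0.382, Y: 0.618)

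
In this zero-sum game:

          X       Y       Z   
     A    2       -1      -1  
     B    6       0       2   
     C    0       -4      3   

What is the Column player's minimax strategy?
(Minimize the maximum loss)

Column should play Y, value = 0

Work:
Column player minimizes Row's maximum payoff:
Column X: max payoff to Row = 6
Column Y: max payoff to Row = 0
Column Z: max payoff to Row = 3
Minimum is 0, achieved by column Y.
Minimax strategy: Y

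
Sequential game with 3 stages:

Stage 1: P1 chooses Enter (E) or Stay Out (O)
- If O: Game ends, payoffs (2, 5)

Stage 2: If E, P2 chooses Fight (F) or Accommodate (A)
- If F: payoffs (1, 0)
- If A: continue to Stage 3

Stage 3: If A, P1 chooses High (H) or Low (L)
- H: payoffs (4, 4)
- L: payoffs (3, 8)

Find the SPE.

SPE: (E, A, H); Outcome (4, 4)

Work:
Stage 3: P1 chooses H (4 vs 3)
Stage 2: P2: F->0, A->4 (anticipating H). Choose A
Stage 1: P1: O->2, E->4 (anticipating A, H). Choose E
SPE path: E -> A -> H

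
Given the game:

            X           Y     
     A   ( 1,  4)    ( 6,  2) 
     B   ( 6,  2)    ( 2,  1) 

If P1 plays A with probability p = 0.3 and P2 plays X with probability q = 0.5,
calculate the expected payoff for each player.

E[P1] = 3.85, E[P2] = 1.95

Work:
E[P1] = p·q·π₁(A,X) + p·(1-q)·π₁(A,Y) + (1-p)·q·π₁(B,X) + (1-p)·(1-q)·π₁(B,Y)
= 0.3·0.5·1 + 0.3·0.5·6 + 0.7·0.5·6 + 0.7·0.5·2
= 3.85

E[P2] = 1.95 (similar calculation)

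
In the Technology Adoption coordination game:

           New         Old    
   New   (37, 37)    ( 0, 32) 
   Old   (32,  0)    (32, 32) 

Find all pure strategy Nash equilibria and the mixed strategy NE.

Pure NE: (New, New) and (Old, Old); Mixed NE: p = 0.8649, q = 0.8649

Work:
Check pure NE:
(New, New): (37, 37) - no unilateral deviation beneficial
(Old, Old): (32, 32) - no unilateral deviation beneficial
Mixed NE: P1 plays New with p = 0.8649, P2 plays New with q = 0.8649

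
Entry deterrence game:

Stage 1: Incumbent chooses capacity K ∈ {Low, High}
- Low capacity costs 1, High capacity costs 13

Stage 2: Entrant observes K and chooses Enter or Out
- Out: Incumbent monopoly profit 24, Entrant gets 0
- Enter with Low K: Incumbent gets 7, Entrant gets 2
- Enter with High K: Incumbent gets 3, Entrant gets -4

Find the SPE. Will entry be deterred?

SPE: (High, Enter|Low, Out|High); Entry deterred. Incumbent net profit = 11

Work:
After Low K: Entrant enters (2 > 0)
After High K: Entrant stays out (-4 < 0)
Incumbent: Low → 7−1=6, High → 24−13=11
Incumbent chooses High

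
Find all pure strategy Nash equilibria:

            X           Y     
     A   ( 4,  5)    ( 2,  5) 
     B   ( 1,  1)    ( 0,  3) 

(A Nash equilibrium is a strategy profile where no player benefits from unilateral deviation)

Nash equilibrium: (A, X), (A, Y)

Work:
Best responses:
  P1 vs X: payoffs [4, 1] → best response A (payoff 4)
  P1 vs Y: payoffs [2, 0] → best response A (payoff 2)
  P2 vs A: payoffs [5, 5] → best response X/Y (payoff 5)
  P2 vs B: payoffs [1, 3] → best response Y (payoff 3)
Mutual best responses: (A,X), (A,Y) → Nash equilibria.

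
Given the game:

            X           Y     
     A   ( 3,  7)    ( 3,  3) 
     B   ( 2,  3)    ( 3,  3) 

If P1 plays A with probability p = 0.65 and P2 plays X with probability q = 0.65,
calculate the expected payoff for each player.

E[P1] = 2.7725, E[P2] = 4.69

Work:
E[P1] = p·q·π₁(A,X) + p·(1-q)·π₁(A,Y) + (1-p)·q·π₁(B,X) + (1-p)·(1-q)·π₁(B,Y)
= 0.65·0.65·3 + 0.65·0.35·3 + 0.35·0.65·2 + 0.35·0.35·3
= 2.7725

E[P2] = 4.69 (similar calculation)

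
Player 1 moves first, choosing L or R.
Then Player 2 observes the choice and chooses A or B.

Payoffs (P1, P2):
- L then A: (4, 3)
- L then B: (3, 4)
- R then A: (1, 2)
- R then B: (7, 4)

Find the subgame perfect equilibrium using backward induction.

P1 plays R, P2 plays B after L and B after R; Payoff (7, 4)

Work:
Backward induction:
After L: P2 chooses B → P1 gets 3
After R: P2 chooses B → P1 gets 7
P1 chooses R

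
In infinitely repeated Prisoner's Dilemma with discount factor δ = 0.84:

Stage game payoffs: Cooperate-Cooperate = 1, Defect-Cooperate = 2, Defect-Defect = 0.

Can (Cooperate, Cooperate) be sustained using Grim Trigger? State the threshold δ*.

δ* = 0.5; since δ = 0.84 ≥ 0.5, cooperation can be sustained

Work:
For Grim Trigger:
Cooperate forever: 1/(1-δ)
Defect then punished: 2 + 0·δ/(1-δ)
Need: 1/(1-δ) ≥ 2 + 0·δ/(1-δ)
Solving: δ ≥ (T-R)/(T-P) = (2-1)/(2-0) = 0.5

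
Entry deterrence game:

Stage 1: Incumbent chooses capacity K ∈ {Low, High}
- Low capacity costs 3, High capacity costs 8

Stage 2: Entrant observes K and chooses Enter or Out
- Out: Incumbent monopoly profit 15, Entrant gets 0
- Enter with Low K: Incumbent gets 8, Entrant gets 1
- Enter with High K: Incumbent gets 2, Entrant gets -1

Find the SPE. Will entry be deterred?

SPE: (High, Enter|Low, Out|High); Entry deterred. Incumbent net profit = 7

Work:
After Low K: Entrant enters (1 > 0)
After High K: Entrant stays out (-1 < 0)
Incumbent: Low → 8−3=5, High → 15−8=7
Incumbent chooses High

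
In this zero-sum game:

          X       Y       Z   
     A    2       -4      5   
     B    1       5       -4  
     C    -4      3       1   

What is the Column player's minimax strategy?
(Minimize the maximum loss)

Column should play X, value = 2

Work:
Column player minimizes Row's maximum payoff:
Column X: max payoff to Row = 2
Column Y: max payoff to Row = 5
Column Z: max payoff to Row = 5
Minimum is 2, achieved by column X.
Minimax strategy: X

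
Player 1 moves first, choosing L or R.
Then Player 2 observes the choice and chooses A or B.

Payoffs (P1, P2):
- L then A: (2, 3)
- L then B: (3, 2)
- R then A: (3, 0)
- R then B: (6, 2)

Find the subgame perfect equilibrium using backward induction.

P1 plays R, P2 plays A after L and B after R; Payoff (6, 2)

Work:
Backward induction:
After L: P2 chooses A → P1 gets 2
After R: P2 chooses B → P1 gets 6
P1 chooses R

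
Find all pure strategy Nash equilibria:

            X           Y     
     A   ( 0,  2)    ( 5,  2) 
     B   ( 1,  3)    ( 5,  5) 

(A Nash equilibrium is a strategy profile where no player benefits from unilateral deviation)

Nash equilibrium: (A, Y), (B, Y)

Work:
Best responses:
  P1 vs X: payoffs [0, 1] → best response B (payoff 1)
  P1 vs Y: payoffs [5, 5] → best response A/B (payoff 5)
  P2 vs A: payoffs [2, 2] → best response X/Y (payoff 2)
  P2 vs B: payoffs [3, 5] → best response Y (payoff 5)
Mutual best responses: (A,Y), (B,Y) → Nash equilibria.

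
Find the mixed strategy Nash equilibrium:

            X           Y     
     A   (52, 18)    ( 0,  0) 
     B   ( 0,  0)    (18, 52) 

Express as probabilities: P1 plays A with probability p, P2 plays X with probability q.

p = 0.7429, q = 0.2571

Work:
Find probabilities that make opponent indifferent:
P2 chooses q to make P1 indifferent between A and B
P1 chooses p to make P2 indifferent between X and Y
Mixed NE: P1 plays (A: 0.7429, B: 0.2571), P2 plays (X: 0.2571, Y: 0.7429)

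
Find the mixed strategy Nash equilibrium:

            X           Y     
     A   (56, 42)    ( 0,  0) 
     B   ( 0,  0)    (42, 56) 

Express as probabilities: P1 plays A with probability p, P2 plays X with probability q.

p = 0.5714, q = 0.4286

Work:
Find probabilities that make opponent indifferent:
P2 chooses q to make P1 indifferent between A and B
P1 chooses p to make P2 indifferent between X and Y
Mixed NE: P1 plays (A: 0.5714, B: 0.4286), P2 plays (X: 0.4286, Y: 0.5714)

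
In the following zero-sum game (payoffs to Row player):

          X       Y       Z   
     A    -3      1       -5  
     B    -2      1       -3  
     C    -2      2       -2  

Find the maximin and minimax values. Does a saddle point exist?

Maximin = -2, Minimax = -2, Saddle: True

Work:
Row minimums: [-5, -3, -2] → maximin = -2
Column maximums: [-2, 2, -2] → minimax = -2
Saddle point exists! Game value = -2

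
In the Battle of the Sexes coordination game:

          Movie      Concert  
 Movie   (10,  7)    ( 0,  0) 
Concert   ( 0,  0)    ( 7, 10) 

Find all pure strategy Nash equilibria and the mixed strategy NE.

Pure NE: (Movie, Movie) and (Concert, Concert); Mixed NE: p = 0.5882, q = 0.4118

Work:
Check pure NE:
(Movie, Movie): (10, 7) - no unilateral deviation beneficial
(Concert, Concert): (7, 10) - no unilateral deviation beneficial
Mixed NE: P1 plays Movie with p = 0.5882, P2 plays Movie with q = 0.4118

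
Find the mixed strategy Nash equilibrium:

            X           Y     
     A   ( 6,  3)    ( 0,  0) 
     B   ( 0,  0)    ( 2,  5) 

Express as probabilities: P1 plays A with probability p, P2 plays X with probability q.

p = 0.625, q = 0.25

Work:
Find probabilities that make opponent indifferent:
P2 chooses q to make P1 indifferent between A and B
P1 chooses p to make P2 indifferent between X and Y
Mixed NE: P1 plays (A: 0.625, B: 0.375), P2 plays (X: 0.25, Y: 0.75)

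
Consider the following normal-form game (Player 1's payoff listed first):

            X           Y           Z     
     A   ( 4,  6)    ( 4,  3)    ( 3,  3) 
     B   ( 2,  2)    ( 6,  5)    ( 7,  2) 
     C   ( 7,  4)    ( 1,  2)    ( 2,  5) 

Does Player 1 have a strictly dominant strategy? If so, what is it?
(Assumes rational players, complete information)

No strictly dominant strategy exists for Player 1

Work:
A strategy strictly dominates another if it gives a strictly higher payoff against every opponent action. Compare each pair of P1's strategies column-by-column:
  A vs B: [4 vs 2, 4 vs 6, 3 vs 7] → A does not strictly dominate B (column Y: 4 ≤ 6)
  A vs C: [4 vs 7, 4 vs 1, 3 vs 2] → A does not strictly dominate C (column X: 4 ≤ 7)
  B vs A: [2 vs 4, 6 vs 4, 7 vs 3] → B does not strictly dominate A (column X: 2 ≤ 4)
  B vs C: [2 vs 7, 6 vs 1, 7 vs 2] → B does not strictly dominate C (column X: 2 ≤ 7)
  C vs A: [7 vs 4, 1 vs 4, 2 vs 3] → C does not strictly dominate A (column Y: 1 ≤ 4)
  C vs B: [7 vs 2, 1 vs 6, 2 vs 7] → C does not strictly dominate B (column Y: 1 ≤ 6)
No single strategy strictly dominates all others → no strictly dominant strategy.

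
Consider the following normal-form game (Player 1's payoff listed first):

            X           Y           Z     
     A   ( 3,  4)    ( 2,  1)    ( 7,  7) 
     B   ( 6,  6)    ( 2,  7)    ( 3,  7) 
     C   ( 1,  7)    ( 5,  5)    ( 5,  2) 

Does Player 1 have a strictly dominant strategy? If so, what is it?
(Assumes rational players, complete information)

No strictly dominant strategy exists for Player 1

Work:
A strategy strictly dominates another if it gives a strictly higher payoff against every opponent action. Compare each pair of P1's strategies column-by-column:
  A vs B: [3 vs 6, 2 vs 2, 7 vs 3] → A does not strictly dominate B (column X: 3 ≤ 6)
  A vs C: [3 vs 1, 2 vs 5, 7 vs 5] → A does not strictly dominate C (column Y: 2 ≤ 5)
  B vs A: [6 vs 3, 2 vs 2, 3 vs 7] → B does not strictly dominate A (column Y: 2 ≤ 2)
  B vs C: [6 vs 1, 2 vs 5, 3 vs 5] → B does not strictly dominate C (column Y: 2 ≤ 5)
  C vs A: [1 vs 3, 5 vs 2, 5 vs 7] → C does not strictly dominate A (column X: 1 ≤ 3)
  C vs B: [1 vs 6, 5 vs 2, 5 vs 3] → C does not strictly dominate B (column X: 1 ≤ 6)
No single strategy strictly dominates all others → no strictly dominant strategy.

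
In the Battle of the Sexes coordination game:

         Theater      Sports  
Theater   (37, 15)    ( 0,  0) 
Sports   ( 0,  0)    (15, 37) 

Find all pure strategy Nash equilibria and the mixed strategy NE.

Pure NE: (Theater, Theater) and (Sports, Sports); Mixed NE: p = 0.7115, q = 0.2885

Work:
Check pure NE:
(Theater, Theater): (37, 15) - no unilateral deviation beneficial
(Sports, Sports): (15, 37) - no unilateral deviation beneficial
Mixed NE: P1 plays Theater with p = 0.7115, P2 plays Theater with q = 0.2885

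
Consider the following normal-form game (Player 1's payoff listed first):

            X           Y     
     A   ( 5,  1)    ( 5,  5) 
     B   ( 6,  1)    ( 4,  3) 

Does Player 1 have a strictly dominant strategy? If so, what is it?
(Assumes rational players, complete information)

No strictly dominant strategy exists for Player 1

Work:
A strategy strictly dominates another if it gives a strictly higher payoff against every opponent action. Compare each pair of P1's strategies column-by-column:
  A vs B: [5 vs 6, 5 vs 4] → A does not strictly dominate B (column X: 5 ≤ 6)
  B vs A: [6 vs 5, 4 vs 5] → B does not strictly dominate A (column Y: 4 ≤ 5)
No single strategy strictly dominates all others → no strictly dominant strategy.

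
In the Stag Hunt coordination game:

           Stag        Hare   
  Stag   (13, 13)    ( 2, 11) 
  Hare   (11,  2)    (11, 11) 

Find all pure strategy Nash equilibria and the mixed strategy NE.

Pure NE: (Stag, Stag) and (Hare, Hare); Mixed NE: p = 0.8182, q = 0.8182

Work:
Check pure NE:
(Stag, Stag): (13, 13) - no unilateral deviation beneficial
(Hare, Hare): (11, 11) - no unilateral deviation beneficial
Mixed NE: P1 plays Stag with p = 0.8182, P2 plays Stag with q = 0.8182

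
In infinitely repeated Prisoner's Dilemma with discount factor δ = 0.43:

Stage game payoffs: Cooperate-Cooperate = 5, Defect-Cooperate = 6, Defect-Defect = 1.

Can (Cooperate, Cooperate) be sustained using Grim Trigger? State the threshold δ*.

δ* = 0.2; since δ = 0.43 ≥ 0.2, cooperation can be sustained

Work:
For Grim Trigger:
Cooperate forever: 5/(1-δ)
Defect then punished: 6 + 1·δ/(1-δ)
Need: 5/(1-δ) ≥ 6 + 1·δ/(1-δ)
Solving: δ ≥ (T-R)/(T-P) = (6-5)/(6-1) = 0.2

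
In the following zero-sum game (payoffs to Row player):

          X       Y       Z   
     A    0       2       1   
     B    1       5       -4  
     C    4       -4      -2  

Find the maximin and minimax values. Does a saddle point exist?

Maximin = 0, Minimax = 1, Saddle: False

Work:
Row minimums: [0, -4, -4] → maximin = 0
Column maximums: [4, 5, 1] → minimax = 1
No saddle point (maximin ≠ minimax). Mixed strategy needed.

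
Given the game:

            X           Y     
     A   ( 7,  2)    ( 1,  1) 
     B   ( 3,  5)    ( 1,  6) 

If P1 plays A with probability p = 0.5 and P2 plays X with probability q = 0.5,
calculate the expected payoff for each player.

E[P1] = 3.0, E[P2] = 3.5

Work:
E[P1] = p·q·π₁(A,X) + p·(1-q)·π₁(A,Y) + (1-p)·q·π₁(B,X) + (1-p)·(1-q)·π₁(B,Y)
= 0.5·0.5·7 + 0.5·0.5·1 + 0.5·0.5·3 + 0.5·0.5·1
= 3.0

E[P2] = 3.5 (similar calculation)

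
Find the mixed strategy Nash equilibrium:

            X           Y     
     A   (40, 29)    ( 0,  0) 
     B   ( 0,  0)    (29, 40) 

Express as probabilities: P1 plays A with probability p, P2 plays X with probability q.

p = 0.5797, q = 0.4203

Work:
Find probabilities that make opponent indifferent:
P2 chooses q to make P1 indifferent between A and B
P1 chooses p to make P2 indifferent between X and Y
Mixed NE: P1 plays (A: 0.5797, B: 0.4203), P2 plays (X: 0.4203, Y: 0.5797)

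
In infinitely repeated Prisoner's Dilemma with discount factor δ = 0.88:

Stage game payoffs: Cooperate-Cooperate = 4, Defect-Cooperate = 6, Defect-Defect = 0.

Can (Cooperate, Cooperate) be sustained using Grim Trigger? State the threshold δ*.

δ* = 0.3333; since δ = 0.88 ≥ 0.3333, cooperation can be sustained

Work:
For Grim Trigger:
Cooperate forever: 4/(1-δ)
Defect then punished: 6 + 0·δ/(1-δ)
Need: 4/(1-δ) ≥ 6 + 0·δ/(1-δ)
Solving: δ ≥ (T-R)/(T-P) = (6-4)/(6-0) = 0.3333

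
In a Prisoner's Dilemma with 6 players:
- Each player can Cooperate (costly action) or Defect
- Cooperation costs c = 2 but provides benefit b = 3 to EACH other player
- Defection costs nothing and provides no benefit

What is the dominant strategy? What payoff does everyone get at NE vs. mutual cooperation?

Dominant: Defect; NE payoff = 0; Coop payoff = 13

Work:
Defect dominates (saves cost c = 2, benefit to others is external)
NE: All defect → everyone gets 0
If all cooperate: each receives (5)×3 - 2 = 13
Social dilemma: 13 > 0 but NE gives 0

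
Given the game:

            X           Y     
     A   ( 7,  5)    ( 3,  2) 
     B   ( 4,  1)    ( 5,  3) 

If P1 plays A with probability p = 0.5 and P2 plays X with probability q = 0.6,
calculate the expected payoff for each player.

E[P1] = 4.9, E[P2] = 2.8

Work:
E[P1] = p·q·π₁(A,X) + p·(1-q)·π₁(A,Y) + (1-p)·q·π₁(B,X) + (1-p)·(1-q)·π₁(B,Y)
= 0.5·0.6·7 + 0.5·0.4·3 + 0.5·0.6·4 + 0.5·0.4·5
= 4.9

E[P2] = 2.8 (similar calculation)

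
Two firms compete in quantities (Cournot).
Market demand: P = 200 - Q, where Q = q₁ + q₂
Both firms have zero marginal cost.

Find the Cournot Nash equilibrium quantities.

q₁* = q₂* = 66.67; P* = 66.67

Work:
Profit: π_i = P·q_i = (a - q_i - q_j)·q_i
FOC: ∂π_i/∂q_i = a - 2q_i - q_j = 0
Reaction function: q_i = (200 - q_j)/2
Symmetry: q* = 200/3 = 66.67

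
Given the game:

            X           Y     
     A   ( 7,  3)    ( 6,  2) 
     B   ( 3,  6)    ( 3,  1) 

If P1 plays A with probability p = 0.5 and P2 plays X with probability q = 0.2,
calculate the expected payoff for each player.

E[P1] = 4.6, E[P2] = 2.1

Work:
E[P1] = p·q·π₁(A,X) + p·(1-q)·π₁(A,Y) + (1-p)·q·π₁(B,X) + (1-p)·(1-q)·π₁(B,Y)
= 0.5·0.2·7 + 0.5·0.8·6 + 0.5·0.2·3 + 0.5·0.8·3
= 4.6

E[P2] = 2.1 (similar calculation)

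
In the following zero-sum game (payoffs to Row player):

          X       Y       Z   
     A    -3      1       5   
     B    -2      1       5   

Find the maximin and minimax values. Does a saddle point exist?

Maximin = -2, Minimax = -2, Saddle: True

Work:
Row minimums: [-3, -2] → maximin = -2
Column maximums: [-2, 1, 5] → minimax = -2
Saddle point exists! Game value = -2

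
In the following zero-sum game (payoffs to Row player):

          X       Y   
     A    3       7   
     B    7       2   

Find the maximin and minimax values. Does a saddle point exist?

Maximin = 3, Minimax = 7, Saddle: False

Work:
Row minimums: [3, 2] → maximin = 3
Column maximums: [7, 7] → minimax = 7
No saddle point (maximin ≠ minimax). Mixed strategy needed.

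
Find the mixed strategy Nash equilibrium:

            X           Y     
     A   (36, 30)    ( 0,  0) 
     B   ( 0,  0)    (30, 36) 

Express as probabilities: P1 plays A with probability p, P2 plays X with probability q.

p = 0.5455, q = 0.4545

Work:
Find probabilities that make opponent indifferent:
P2 chooses q to make P1 indifferent between A and B
P1 chooses p to make P2 indifferent between X and Y
Mixed NE: P1 plays (A: 0.5455, B: 0.4545), P2 plays (X: 0.4545, Y: 0.5455)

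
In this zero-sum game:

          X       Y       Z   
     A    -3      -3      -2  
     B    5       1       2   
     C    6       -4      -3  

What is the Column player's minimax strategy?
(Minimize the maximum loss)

Column should play Y, value = 1

Work:
Column player minimizes Row's maximum payoff:
Column X: max payoff to Row = 6
Column Y: max payoff to Row = 1
Column Z: max payoff to Row = 2
Minimum is 1, achieved by column Y.
Minimax strategy: Y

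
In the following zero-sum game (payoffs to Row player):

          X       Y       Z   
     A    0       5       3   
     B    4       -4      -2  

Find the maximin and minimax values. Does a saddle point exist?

Maximin = 0, Minimax = 3, Saddle: False

Work:
Row minimums: [0, -4] → maximin = 0
Column maximums: [4, 5, 3] → minimax = 3
No saddle point (maximin ≠ minimax). Mixed strategy needed.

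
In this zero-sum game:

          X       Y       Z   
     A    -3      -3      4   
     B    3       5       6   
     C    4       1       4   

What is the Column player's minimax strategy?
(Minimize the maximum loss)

Column should play X, value = 4

Work:
Column player minimizes Row's maximum payoff:
Column X: max payoff to Row = 4
Column Y: max payoff to Row = 5
Column Z: max payoff to Row = 6
Minimum is 4, achieved by column X.
Minimax strategy: X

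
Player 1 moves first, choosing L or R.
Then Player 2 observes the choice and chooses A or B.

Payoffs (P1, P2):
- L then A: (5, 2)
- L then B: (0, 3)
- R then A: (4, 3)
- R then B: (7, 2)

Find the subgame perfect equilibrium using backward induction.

P1 plays R, P2 plays B after L and A after R; Payoff (4, 3)

Work:
Backward induction:
After L: P2 chooses B → P1 gets 0
After R: P2 chooses A → P1 gets 4
P1 chooses R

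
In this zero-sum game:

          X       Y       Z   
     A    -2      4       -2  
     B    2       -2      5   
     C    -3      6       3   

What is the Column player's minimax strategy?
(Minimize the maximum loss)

Column should play X, value = 2

Work:
Column player minimizes Row's maximum payoff:
Column X: max payoff to Row = 2
Column Y: max payoff to Row = 6
Column Z: max payoff to Row = 5
Minimum is 2, achieved by column X.
Minimax strategy: X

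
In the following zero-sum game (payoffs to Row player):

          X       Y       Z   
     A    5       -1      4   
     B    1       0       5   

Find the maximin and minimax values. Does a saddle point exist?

Maximin = 0, Minimax = 0, Saddle: True

Work:
Row minimums: [-1, 0] → maximin = 0
Column maximums: [5, 0, 5] → minimax = 0
Saddle point exists! Game value = 0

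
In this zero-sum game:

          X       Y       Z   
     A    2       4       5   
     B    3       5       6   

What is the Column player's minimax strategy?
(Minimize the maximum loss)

Column should play X, value = 3

Work:
Column player minimizes Row's maximum payoff:
Column X: max payoff to Row = 3
Column Y: max payoff to Row = 5
Column Z: max payoff to Row = 6
Minimum is 3, achieved by column X.
Minimax strategy: X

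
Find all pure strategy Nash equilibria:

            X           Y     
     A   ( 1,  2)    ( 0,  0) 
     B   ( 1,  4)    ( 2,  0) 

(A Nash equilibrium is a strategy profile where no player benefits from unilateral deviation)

Nash equilibrium: (A, X), (B, X)

Work:
Best responses:
  P1 vs X: payoffs [1, 1] → best response A/B (payoff 1)
  P1 vs Y: payoffs [0, 2] → best response B (payoff 2)
  P2 vs A: payoffs [2, 0] → best response X (payoff 2)
  P2 vs B: payoffs [4, 0] → best response X (payoff 4)
Mutual best responses: (A,X), (B,X) → Nash equilibria.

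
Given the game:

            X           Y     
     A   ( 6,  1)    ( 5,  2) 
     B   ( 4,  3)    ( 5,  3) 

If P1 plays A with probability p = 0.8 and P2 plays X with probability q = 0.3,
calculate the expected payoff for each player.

E[P1] = 5.18, E[P2] = 1.96

Work:
E[P1] = p·q·π₁(A,X) + p·(1-q)·π₁(A,Y) + (1-p)·q·π₁(B,X) + (1-p)·(1-q)·π₁(B,Y)
= 0.8·0.3·6 + 0.8·0.7·5 + 0.2·0.3·4 + 0.2·0.7·5
= 5.18

E[P2] = 1.96 (similar calculation)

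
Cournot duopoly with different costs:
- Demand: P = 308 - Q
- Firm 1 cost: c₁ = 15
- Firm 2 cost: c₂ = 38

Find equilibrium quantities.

q₁* = 105.33, q₂* = 82.33

Work:
Reaction: q₁ = (308 - 15 - q₂)/2
Reaction: q₂ = (308 - 38 - q₁)/2
Solve simultaneously:
q₁* = (308 - 2×15 + 38)/3 = 105.33
q₂* = (308 - 2×38 + 15)/3 = 82.33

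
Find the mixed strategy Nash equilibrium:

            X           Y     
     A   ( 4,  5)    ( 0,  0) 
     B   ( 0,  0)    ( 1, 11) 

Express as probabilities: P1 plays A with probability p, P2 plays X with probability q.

p = 0.6875, q = 0.2

Work:
Find probabilities that make opponent indifferent:
P2 chooses q to make P1 indifferent between A and B
P1 chooses p to make P2 indifferent between X and Y
Mixed NE: P1 plays (A: 0.6875, B: 0.3125), P2 plays (X: 0.2, Y: 0.8)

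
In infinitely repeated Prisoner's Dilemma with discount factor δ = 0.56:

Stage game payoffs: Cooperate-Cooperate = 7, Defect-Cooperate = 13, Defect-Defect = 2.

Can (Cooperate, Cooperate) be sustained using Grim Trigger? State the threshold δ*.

δ* = 0.5455; since δ = 0.56 ≥ 0.5455, cooperation can be sustained

Work:
For Grim Trigger:
Cooperate forever: 7/(1-δ)
Defect then punished: 13 + 2·δ/(1-δ)
Need: 7/(1-δ) ≥ 13 + 2·δ/(1-δ)
Solving: δ ≥ (T-R)/(T-P) = (13-7)/(13-2) = 0.5455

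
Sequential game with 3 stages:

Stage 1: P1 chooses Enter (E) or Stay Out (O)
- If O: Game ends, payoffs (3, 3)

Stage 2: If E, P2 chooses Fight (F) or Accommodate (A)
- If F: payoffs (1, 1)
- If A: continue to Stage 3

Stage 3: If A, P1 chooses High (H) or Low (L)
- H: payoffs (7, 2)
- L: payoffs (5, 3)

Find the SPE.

SPE: (E, A, H); Outcome (7, 2)

Work:
Stage 3: P1 chooses H (7 vs 5)
Stage 2: P2: F->1, A->2 (anticipating H). Choose A
Stage 1: P1: O->3, E->7 (anticipating A, H). Choose E
SPE path: E -> A -> H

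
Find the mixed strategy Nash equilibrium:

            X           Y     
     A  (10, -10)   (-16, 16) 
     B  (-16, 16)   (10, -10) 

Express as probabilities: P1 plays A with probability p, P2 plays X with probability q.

p = 0.5, q = 0.5

Work:
Find probabilities that make opponent indifferent:
P2 chooses q to make P1 indifferent between A and B
P1 chooses p to make P2 indifferent between X and Y
Mixed NE: P1 plays (A: 0.5, B: 0.5), P2 plays (X: 0.5, Y: 0.5)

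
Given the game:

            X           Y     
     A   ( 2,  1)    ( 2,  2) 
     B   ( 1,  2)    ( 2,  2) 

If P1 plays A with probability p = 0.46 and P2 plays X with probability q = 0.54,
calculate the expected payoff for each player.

E[P1] = 1.7084, E[P2] = 1.7516

Work:
E[P1] = p·q·π₁(A,X) + p·(1-q)·π₁(A,Y) + (1-p)·q·π₁(B,X) + (1-p)·(1-q)·π₁(B,Y)
= 0.46·0.54·2 + 0.46·0.46·2 + 0.54·0.54·1 + 0.54·0.46·2
= 1.7084

E[P2] = 1.7516 (similar calculation)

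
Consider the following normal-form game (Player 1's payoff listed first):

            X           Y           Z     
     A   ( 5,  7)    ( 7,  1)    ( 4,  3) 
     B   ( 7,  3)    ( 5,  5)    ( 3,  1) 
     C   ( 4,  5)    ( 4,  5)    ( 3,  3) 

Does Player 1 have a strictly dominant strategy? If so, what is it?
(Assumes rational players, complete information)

No strictly dominant strategy exists for Player 1

Work:
A strategy strictly dominates another if it gives a strictly higher payoff against every opponent action. Compare each pair of P1's strategies column-by-column:
  A vs B: [5 vs 7, 7 vs 5, 4 vs 3] → A does not strictly dominate B (column X: 5 ≤ 7)
  A vs C: [5 vs 4, 7 vs 4, 4 vs 3] → A strictly dominates C
  B vs A: [7 vs 5, 5 vs 7, 3 vs 4] → B does not strictly dominate A (column Y: 5 ≤ 7)
  B vs C: [7 vs 4, 5 vs 4, 3 vs 3] → B does not strictly dominate C (column Z: 3 ≤ 3)
  C vs A: [4 vs 5, 4 vs 7, 3 vs 4] → C does not strictly dominate A (column X: 4 ≤ 5)
  C vs B: [4 vs 7, 4 vs 5, 3 vs 3] → C does not strictly dominate B (column X: 4 ≤ 7)
No single strategy strictly dominates all others → no strictly dominant strategy.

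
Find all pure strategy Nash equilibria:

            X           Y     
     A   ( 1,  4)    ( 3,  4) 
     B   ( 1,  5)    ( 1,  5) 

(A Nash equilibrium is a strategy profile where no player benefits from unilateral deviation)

Nash equilibrium: (A, X), (A, Y), (B, X)

Work:
Best responses:
  P1 vs X: payoffs [1, 1] → best response A/B (payoff 1)
  P1 vs Y: payoffs [3, 1] → best response A (payoff 3)
  P2 vs A: payoffs [4, 4] → best response X/Y (payoff 4)
  P2 vs B: payoffs [5, 5] → best response X/Y (payoff 5)
Mutual best responses: (A,X), (A,Y), (B,X) → Nash equilibria.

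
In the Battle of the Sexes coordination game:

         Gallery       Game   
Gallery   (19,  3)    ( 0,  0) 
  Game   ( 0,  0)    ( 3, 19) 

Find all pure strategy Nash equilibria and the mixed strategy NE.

Pure NE: (Gallery, Gallery) and (Game, Game); Mixed NE: p = 0.8636, q = 0.1364

Work:
Check pure NE:
(Gallery, Gallery): (19, 3) - no unilateral deviation beneficial
(Game, Game): (3, 19) - no unilateral deviation beneficial
Mixed NE: P1 plays Gallery with p = 0.8636, P2 plays Gallery with q = 0.1364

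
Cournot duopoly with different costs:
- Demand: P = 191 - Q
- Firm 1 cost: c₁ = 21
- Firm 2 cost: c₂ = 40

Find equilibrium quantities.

q₁* = 63.0, q₂* = 44.0

Work:
Reaction: q₁ = (191 - 21 - q₂)/2
Reaction: q₂ = (191 - 40 - q₁)/2
Solve simultaneously:
q₁* = (191 - 2×21 + 40)/3 = 63.0
q₂* = (191 - 2×40 + 21)/3 = 44.0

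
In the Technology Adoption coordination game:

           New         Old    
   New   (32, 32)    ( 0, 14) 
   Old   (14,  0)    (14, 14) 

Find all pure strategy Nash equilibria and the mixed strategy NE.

Pure NE: (New, New) and (Old, Old); Mixed NE: p = 0.4375, q = 0.4375

Work:
Check pure NE:
(New, New): (32, 32) - no unilateral deviation beneficial
(Old, Old): (14, 14) - no unilateral deviation beneficial
Mixed NE: P1 plays New with p = 0.4375, P2 plays New with q = 0.4375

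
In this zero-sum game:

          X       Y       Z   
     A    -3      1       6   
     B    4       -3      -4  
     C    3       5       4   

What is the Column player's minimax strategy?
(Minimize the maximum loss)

Column should play X, value = 4

Work:
Column player minimizes Row's maximum payoff:
Column X: max payoff to Row = 4
Column Y: max payoff to Row = 5
Column Z: max payoff to Row = 6
Minimum is 4, achieved by column X.
Minimax strategy: X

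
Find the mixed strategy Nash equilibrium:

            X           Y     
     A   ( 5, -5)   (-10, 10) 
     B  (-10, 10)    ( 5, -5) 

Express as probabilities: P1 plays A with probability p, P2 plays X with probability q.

p = 0.5, q = 0.5

Work:
Find probabilities that make opponent indifferent:
P2 chooses q to make P1 indifferent between A and B
P1 chooses p to make P2 indifferent between X and Y
Mixed NE: P1 plays (A: 0.5, B: 0.5), P2 plays (X: 0.5, Y: 0.5)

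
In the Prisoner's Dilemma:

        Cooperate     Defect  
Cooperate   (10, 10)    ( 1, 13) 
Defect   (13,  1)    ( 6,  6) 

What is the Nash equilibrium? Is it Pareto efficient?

(Defect, Defect) is NE; not Pareto efficient

Work:
Defect dominates Cooperate for both players:
If P2 cooperates: Defect (13) > Cooperate (10)
If P2 defects: Defect (6) > Cooperate (1)
NE: (Defect, Defect) with payoff (6, 6)
But (Cooperate, Cooperate) = (10, 10) Pareto dominates (6, 6)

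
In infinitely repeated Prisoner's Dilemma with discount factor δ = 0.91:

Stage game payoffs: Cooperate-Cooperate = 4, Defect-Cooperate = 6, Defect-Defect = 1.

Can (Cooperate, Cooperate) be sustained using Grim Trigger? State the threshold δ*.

δ* = 0.4; since δ = 0.91 ≥ 0.4, cooperation can be sustained

Work:
For Grim Trigger:
Cooperate forever: 4/(1-δ)
Defect then punished: 6 + 1·δ/(1-δ)
Need: 4/(1-δ) ≥ 6 + 1·δ/(1-δ)
Solving: δ ≥ (T-R)/(T-P) = (6-4)/(6-1) = 0.4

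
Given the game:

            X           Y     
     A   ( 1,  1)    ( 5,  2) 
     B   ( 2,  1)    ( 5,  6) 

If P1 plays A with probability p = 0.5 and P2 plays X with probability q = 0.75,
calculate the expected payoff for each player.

E[P1] = 2.375, E[P2] = 1.75

Work:
E[P1] = p·q·π₁(A,X) + p·(1-q)·π₁(A,Y) + (1-p)·q·π₁(B,X) + (1-p)·(1-q)·π₁(B,Y)
= 0.5·0.75·1 + 0.5·0.25·5 + 0.5·0.75·2 + 0.5·0.25·5
= 2.375

E[P2] = 1.75 (similar calculation)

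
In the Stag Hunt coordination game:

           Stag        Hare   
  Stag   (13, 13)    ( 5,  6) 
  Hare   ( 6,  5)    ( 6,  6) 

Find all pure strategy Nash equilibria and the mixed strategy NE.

Pure NE: (Stag, Stag) and (Hare, Hare); Mixed NE: p = 0.125, q = 0.125

Work:
Check pure NE:
(Stag, Stag): (13, 13) - no unilateral deviation beneficial
(Hare, Hare): (6, 6) - no unilateral deviation beneficial
Mixed NE: P1 plays Stag with p = 0.125, P2 plays Stag with q = 0.125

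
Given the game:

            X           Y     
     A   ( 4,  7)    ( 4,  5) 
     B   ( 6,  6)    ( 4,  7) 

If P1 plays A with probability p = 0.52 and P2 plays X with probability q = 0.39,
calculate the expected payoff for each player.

E[P1] = 4.3744, E[P2] = 6.1784

Work:
E[P1] = p·q·π₁(A,X) + p·(1-q)·π₁(A,Y) + (1-p)·q·π₁(B,X) + (1-p)·(1-q)·π₁(B,Y)
= 0.52·0.39·4 + 0.52·0.61·4 + 0.48·0.39·6 + 0.48·0.61·4
= 4.3744

E[P2] = 6.1784 (similar calculation)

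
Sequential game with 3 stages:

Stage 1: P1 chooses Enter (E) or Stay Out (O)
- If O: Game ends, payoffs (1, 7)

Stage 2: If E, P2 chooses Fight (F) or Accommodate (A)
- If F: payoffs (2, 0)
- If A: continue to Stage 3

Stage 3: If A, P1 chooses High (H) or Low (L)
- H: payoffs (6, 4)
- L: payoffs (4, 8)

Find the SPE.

SPE: (E, A, H); Outcome (6, 4)

Work:
Stage 3: P1 chooses H (6 vs 4)
Stage 2: P2: F->0, A->4 (anticipating H). Choose A
Stage 1: P1: O->1, E->6 (anticipating A, H). Choose E
SPE path: E -> A -> H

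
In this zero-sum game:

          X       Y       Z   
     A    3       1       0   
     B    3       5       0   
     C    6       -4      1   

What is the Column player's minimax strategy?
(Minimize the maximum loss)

Column should play Z, value = 1

Work:
Column player minimizes Row's maximum payoff:
Column X: max payoff to Row = 6
Column Y: max payoff to Row = 5
Column Z: max payoff to Row = 1
Minimum is 1, achieved by column Z.
Minimax strategy: Z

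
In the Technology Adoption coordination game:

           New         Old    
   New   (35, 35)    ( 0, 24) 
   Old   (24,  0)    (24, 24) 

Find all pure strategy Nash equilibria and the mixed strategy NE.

Pure NE: (New, New) and (Old, Old); Mixed NE: p = 0.6857, q = 0.6857

Work:
Check pure NE:
(New, New): (35, 35) - no unilateral deviation beneficial
(Old, Old): (24, 24) - no unilateral deviation beneficial
Mixed NE: P1 plays New with p = 0.6857, P2 plays New with q = 0.6857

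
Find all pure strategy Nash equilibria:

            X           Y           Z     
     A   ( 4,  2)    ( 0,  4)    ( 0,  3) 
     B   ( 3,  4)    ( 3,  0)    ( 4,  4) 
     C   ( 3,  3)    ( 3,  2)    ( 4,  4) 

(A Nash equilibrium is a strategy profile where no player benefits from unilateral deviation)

Nash equilibrium: (B, Z), (C, Z)

Work:
Best responses:
  P1 vs X: payoffs [4, 3, 3] → best response A (payoff 4)
  P1 vs Y: payoffs [0, 3, 3] → best response B/C (payoff 3)
  P1 vs Z: payoffs [0, 4, 4] → best response B/C (payoff 4)
  P2 vs A: payoffs [2, 4, 3] → best response Y (payoff 4)
  P2 vs B: payoffs [4, 0, 4] → best response X/Z (payoff 4)
  P2 vs C: payoffs [3, 2, 4] → best response Z (payoff 4)
Mutual best responses: (B,Z), (C,Z) → Nash equilibria.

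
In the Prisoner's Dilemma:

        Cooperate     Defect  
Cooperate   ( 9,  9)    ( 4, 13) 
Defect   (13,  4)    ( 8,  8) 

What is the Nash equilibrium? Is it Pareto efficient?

(Defect, Defect) is NE; not Pareto efficient

Work:
Defect dominates Cooperate for both players:
If P2 cooperates: Defect (13) > Cooperate (9)
If P2 defects: Defect (8) > Cooperate (4)
NE: (Defect, Defect) with payoff (8, 8)
But (Cooperate, Cooperate) = (9, 9) Pareto dominates (8, 8)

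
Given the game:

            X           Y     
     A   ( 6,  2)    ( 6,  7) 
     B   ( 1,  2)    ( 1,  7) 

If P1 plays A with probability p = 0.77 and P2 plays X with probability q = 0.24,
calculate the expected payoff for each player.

E[P1] = 4.85, E[P2] = 5.8

Work:
E[P1] = p·q·π₁(A,X) + p·(1-q)·π₁(A,Y) + (1-p)·q·π₁(B,X) + (1-p)·(1-q)·π₁(B,Y)
= 0.77·0.24·6 + 0.77·0.76·6 + 0.23·0.24·1 + 0.23·0.76·1
= 4.85

E[P2] = 5.8 (similar calculation)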